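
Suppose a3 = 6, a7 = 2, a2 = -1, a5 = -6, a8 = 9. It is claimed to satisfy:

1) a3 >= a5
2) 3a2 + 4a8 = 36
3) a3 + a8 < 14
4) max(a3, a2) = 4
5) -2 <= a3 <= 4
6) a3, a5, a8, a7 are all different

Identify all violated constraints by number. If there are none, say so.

Violated: 2, 3, 4, and 5.

1) a3 = 6, a5 = -6; 6 ≥ -6 — satisfied.
2) 3a2 + 4a8 = 3(-1) + 4(9) = 33, not 36 — violated.
3) a3 + a8 = 6 + 9 = 15; 15 ≥ 14, bound 14 not met — violated.
4) max(6, -1) = 6, not 4 — violated.
5) a3 = 6 is outside [-2, 4] — violated.
6) values 6, -6, 9, 2 are pairwise distinct — satisfied.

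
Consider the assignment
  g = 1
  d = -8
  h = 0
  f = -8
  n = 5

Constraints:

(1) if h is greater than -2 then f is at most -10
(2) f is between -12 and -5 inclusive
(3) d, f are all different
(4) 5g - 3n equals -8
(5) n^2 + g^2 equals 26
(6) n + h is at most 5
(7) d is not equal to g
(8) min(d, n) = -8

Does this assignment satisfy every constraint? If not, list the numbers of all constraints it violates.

(1) h = 0 > -2, so we need f ≤ -10; but f = -8 > -10 — does not hold.
(2) f = -8 lies in [-12, -5] — holds.
(3) d = f = -8, not all different — does not hold.
(4) 5g - 3n = 5(1) - 3(5) = -10, not -8 — does not hold.
(5) n^2 + g^2 = 5^2 + 1^2 = 25 + 1 = 26 — holds.
(6) n + h = 5 + 0 = 5; 5 ≤ 5 — holds.
(7) d = -8, g = 1; distinct — holds.
(8) min(-8, 5) = -8 — holds.

Constraints 1, 3, and 4 are violated.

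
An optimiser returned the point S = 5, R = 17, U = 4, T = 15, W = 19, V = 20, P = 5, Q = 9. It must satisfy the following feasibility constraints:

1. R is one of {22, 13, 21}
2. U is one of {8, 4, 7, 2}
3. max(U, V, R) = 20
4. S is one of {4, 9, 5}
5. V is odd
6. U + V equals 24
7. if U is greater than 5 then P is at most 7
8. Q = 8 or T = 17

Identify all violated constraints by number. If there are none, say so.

1. R = 17 is not in {22, 13, 21}  ✘
2. U = 4 is in {8, 4, 7, 2}  ✔
3. max(4, 20, 17) = 20  ✔
4. S = 5 is in {4, 9, 5}  ✔
5. V = 20 is even  ✘
6. U + V = 4 + 20 = 24  ✔
7. U = 4, not > 5; antecedent false, conditional vacuously true  ✔
8. Q = 9 ≠ 8 and T = 15 ≠ 17; both disjuncts false  ✘

Violated: 1, 5, and 8.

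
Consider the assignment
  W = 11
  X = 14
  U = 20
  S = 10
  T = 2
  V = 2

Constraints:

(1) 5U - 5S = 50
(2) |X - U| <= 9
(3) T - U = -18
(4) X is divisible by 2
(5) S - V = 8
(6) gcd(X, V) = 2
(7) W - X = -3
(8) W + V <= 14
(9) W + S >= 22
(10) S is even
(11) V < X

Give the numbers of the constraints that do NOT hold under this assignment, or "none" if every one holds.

Constraint 9 does not hold.

(1) 5U - 5S = 5(20) - 5(10) = 50  OK
(2) |14 - 20| = 6; 6 ≤ 9  OK
(3) T - U = 2 - 20 = -18  OK
(4) 14 / 2 = 7, so 2 divides 14  OK
(5) S - V = 10 - 2 = 8  OK
(6) gcd(14, 2) = 2  OK
(7) W - X = 11 - 14 = -3  OK
(8) W + V = 11 + 2 = 13; 13 ≤ 14  OK
(9) W + S = 11 + 10 = 21; 21 < 22, bound 22 not met  FAIL
(10) S = 10 is even  OK
(11) V = 2, X = 14; 2 < 14  OK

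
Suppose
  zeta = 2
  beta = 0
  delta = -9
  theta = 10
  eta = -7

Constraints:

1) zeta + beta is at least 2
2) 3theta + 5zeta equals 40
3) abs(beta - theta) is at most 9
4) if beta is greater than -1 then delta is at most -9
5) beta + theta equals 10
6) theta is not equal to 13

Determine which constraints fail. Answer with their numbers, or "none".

1) zeta + beta = 2 + 0 = 2; 2 ≥ 2  OK
2) 3theta + 5zeta = 3(10) + 5(2) = 40  OK
3) abs(0 - 10) = 10; 10 > 9, exceeds bound 9  FAIL
4) beta = 0 > -1, so we need delta ≤ -9; delta = -9 ≤ -9  OK
5) beta + theta = 0 + 10 = 10  OK
6) theta = 10, and 10 ≠ 13  OK

The assignment fails constraint 3.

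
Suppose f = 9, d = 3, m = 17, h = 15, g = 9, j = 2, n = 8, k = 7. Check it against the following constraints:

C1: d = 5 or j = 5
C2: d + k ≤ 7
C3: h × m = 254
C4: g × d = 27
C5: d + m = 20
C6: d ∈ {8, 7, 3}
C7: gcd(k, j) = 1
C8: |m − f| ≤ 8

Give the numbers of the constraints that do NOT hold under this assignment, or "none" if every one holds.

The assignment fails constraints 1, 2, and 3.

C1: d = 3 ≠ 5 and j = 2 ≠ 5; both disjuncts false — violated.
C2: d + k = 3 + 7 = 10; 10 > 7, bound 7 not met — violated.
C3: h × m = 15 × 17 = 255, not 254 — violated.
C4: g × d = 9 × 3 = 27 — satisfied.
C5: d + m = 3 + 17 = 20 — satisfied.
C6: d = 3 is in {8, 7, 3} — satisfied.
C7: gcd(7, 2) = 1 — satisfied.
C8: |17 − 9| = 8; 8 ≤ 8 — satisfied.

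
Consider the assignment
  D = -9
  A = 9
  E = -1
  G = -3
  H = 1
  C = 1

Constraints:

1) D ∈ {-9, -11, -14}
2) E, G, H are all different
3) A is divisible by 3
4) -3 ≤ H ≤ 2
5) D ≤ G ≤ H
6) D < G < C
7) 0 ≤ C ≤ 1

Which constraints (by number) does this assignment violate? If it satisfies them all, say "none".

Yes — all constraints hold.

1) D = -9 is in {-9, -11, -14}  holds
2) values -1, -3, 1 are pairwise distinct  holds
3) 9 / 3 = 3, so 3 divides 9  holds
4) H = 1 lies in [-3, 2]  holds
5) values -9 ≤ -3 ≤ 1  holds
6) values -9 < -3 < 1  holds
7) C = 1 lies in [0, 1]  holds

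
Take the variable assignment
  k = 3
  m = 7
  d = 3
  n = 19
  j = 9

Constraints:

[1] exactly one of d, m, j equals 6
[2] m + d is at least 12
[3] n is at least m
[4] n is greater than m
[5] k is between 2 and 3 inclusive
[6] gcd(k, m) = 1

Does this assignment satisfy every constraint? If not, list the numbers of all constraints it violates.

Constraints 1, 2 are violated.

[1] d=3, m=7, j=9; 0 of them equal 6, not exactly one  no
[2] m + d = 7 + 3 = 10; 10 < 12, bound 12 not met  no
[3] n = 19, m = 7; 19 ≥ 7  yes
[4] n = 19, m = 7; 19 > 7  yes
[5] k = 3 lies in [2, 3]  yes
[6] gcd(3, 7) = 1  yes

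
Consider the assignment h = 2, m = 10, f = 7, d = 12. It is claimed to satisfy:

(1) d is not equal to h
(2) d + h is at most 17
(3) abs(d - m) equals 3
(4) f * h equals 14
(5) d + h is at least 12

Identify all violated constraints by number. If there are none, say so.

Constraint 3 is violated.

(1) d = 12, h = 2; distinct — holds.
(2) d + h = 12 + 2 = 14; 14 ≤ 17 — holds.
(3) abs(12 - 10) = 2, not 3 — fails.
(4) f * h = 7 * 2 = 14 — holds.
(5) d + h = 12 + 2 = 14; 14 ≥ 12 — holds.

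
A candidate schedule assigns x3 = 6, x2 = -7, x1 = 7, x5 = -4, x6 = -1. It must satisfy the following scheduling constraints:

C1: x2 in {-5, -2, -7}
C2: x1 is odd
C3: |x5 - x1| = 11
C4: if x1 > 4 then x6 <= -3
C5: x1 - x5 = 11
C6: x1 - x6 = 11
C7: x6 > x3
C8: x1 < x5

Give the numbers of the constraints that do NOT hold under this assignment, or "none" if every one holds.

Constraints 4, 6, 7, and 8 do not hold.

C1: x2 = -7 is in {-5, -2, -7}  ✔
C2: x1 = 7 is odd  ✔
C3: |-4 - 7| = 11  ✔
C4: x1 = 7 > 4, so we need x6 ≤ -3; but x6 = -1 > -3  ✘
C5: x1 - x5 = 7 - (-4) = 11  ✔
C6: x1 - x6 = 7 - (-1) = 8, not 11  ✘
C7: x6 = -1, x3 = 6; -1 ≤ 6 (want >)  ✘
C8: x1 = 7, x5 = -4; 7 ≥ -4 (want <)  ✘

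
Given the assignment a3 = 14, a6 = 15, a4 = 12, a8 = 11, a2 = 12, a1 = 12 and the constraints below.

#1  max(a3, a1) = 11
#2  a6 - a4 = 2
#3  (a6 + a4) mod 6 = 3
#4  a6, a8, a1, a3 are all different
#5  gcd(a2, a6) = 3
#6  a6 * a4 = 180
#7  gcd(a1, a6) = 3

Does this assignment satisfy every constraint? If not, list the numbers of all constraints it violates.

No — constraints 1 and 2 are not satisfied.

#1 max(14, 12) = 14, not 11  ✗
#2 a6 - a4 = 15 - 12 = 3, not 2  ✗
#3 a6 + a4 = 27; 27 mod 6 = 3  ✓
#4 values 15, 11, 12, 14 are pairwise distinct  ✓
#5 gcd(12, 15) = 3  ✓
#6 a6 * a4 = 15 * 12 = 180  ✓
#7 gcd(12, 15) = 3  ✓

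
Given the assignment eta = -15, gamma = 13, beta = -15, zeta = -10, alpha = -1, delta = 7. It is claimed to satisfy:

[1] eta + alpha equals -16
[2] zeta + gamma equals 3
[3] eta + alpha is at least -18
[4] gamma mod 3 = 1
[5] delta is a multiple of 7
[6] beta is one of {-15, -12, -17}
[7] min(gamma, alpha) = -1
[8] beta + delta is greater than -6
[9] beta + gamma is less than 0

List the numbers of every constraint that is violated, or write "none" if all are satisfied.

Violated: 8.

[1] eta + alpha = -15 + (-1) = -16  ✓
[2] zeta + gamma = -10 + 13 = 3  ✓
[3] eta + alpha = -15 + (-1) = -16; -16 ≥ -18  ✓
[4] 13 mod 3 = 1  ✓
[5] 7 / 7 = 1, so 7 divides 7  ✓
[6] beta = -15 is in {-15, -12, -17}  ✓
[7] min(13, -1) = -1  ✓
[8] beta + delta = -15 + 7 = -8; -8 ≤ -6, bound -6 not met  ✗
[9] beta + gamma = -15 + 13 = -2; -2 < 0  ✓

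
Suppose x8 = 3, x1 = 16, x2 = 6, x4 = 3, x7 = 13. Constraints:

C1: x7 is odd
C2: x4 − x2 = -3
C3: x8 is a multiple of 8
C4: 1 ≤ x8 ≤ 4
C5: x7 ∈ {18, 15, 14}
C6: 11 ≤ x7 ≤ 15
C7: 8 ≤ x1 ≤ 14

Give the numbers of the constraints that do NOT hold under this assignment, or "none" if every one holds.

C1: x7 = 13 is odd — satisfied.
C2: x4 − x2 = 3 − 6 = -3 — satisfied.
C3: 3 = 8×0 + 3, so 8 does not divide 3 — violated.
C4: x8 = 3 lies in [1, 4] — satisfied.
C5: x7 = 13 is not in {18, 15, 14} — violated.
C6: x7 = 13 lies in [11, 15] — satisfied.
C7: x1 = 16 is outside [8, 14] — violated.

Constraints 3, 5, 7 are violated.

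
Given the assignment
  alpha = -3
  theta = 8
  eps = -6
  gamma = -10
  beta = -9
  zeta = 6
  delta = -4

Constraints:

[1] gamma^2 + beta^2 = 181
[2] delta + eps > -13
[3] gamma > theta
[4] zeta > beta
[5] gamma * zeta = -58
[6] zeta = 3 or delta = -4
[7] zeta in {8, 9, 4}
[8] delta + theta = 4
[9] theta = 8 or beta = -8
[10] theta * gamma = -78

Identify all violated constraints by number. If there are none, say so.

[1] gamma^2 + beta^2 = (-10)^2 + (-9)^2 = 100 + 81 = 181  ✔
[2] delta + eps = -4 + (-6) = -10; -10 > -13  ✔
[3] gamma = -10, theta = 8; -10 ≤ 8 (want >)  ✘
[4] zeta = 6, beta = -9; 6 > -9  ✔
[5] gamma * zeta = -10 * 6 = -60, not -58  ✘
[6] zeta = 6 ≠ 3, but delta = -4 = -4 (second disjunct)  ✔
[7] zeta = 6 is not in {8, 9, 4}  ✘
[8] delta + theta = -4 + 8 = 4  ✔
[9] theta = 8 = 8 (first disjunct)  ✔
[10] theta * gamma = 8 * (-10) = -80, not -78  ✘

Constraints 3, 5, 7, and 10 are violated.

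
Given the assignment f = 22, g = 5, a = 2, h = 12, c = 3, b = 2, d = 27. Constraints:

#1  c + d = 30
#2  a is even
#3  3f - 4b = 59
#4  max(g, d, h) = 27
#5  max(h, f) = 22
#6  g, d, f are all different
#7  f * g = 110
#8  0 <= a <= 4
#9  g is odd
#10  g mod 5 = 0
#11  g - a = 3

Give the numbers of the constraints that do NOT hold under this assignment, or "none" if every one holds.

#1 c + d = 3 + 27 = 30  ✔
#2 a = 2 is even  ✔
#3 3f - 4b = 3(22) - 4(2) = 58, not 59  ✘
#4 max(5, 27, 12) = 27  ✔
#5 max(12, 22) = 22  ✔
#6 values 5, 27, 22 are pairwise distinct  ✔
#7 f * g = 22 * 5 = 110  ✔
#8 a = 2 lies in [0, 4]  ✔
#9 g = 5 is odd  ✔
#10 5 mod 5 = 0  ✔
#11 g - a = 5 - 2 = 3  ✔

The assignment fails constraint 3.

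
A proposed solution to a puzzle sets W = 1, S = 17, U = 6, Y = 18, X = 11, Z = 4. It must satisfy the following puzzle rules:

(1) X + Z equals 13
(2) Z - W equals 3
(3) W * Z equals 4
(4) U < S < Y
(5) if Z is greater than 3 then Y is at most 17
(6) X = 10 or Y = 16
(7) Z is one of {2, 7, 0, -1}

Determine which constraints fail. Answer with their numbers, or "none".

No — constraints 1, 5, 6, 7 are not satisfied.

(1) X + Z = 11 + 4 = 15, not 13  fails
(2) Z - W = 4 - 1 = 3  holds
(3) W * Z = 1 * 4 = 4  holds
(4) values 6 < 17 < 18  holds
(5) Z = 4 > 3, so we need Y ≤ 17; but Y = 18 > 17  fails
(6) X = 11 ≠ 10 and Y = 18 ≠ 16; both disjuncts false  fails
(7) Z = 4 is not in {2, 7, 0, -1}  fails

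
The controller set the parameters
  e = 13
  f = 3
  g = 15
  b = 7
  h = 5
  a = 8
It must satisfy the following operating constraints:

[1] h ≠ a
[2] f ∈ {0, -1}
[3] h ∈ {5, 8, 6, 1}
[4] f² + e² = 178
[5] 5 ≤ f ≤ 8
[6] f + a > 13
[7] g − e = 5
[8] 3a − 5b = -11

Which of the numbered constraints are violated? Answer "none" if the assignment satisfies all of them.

[1] h = 5, a = 8; distinct — OK.
[2] f = 3 is not in {0, -1} — violated.
[3] h = 5 is in {5, 8, 6, 1} — OK.
[4] f² + e² = 3² + 13² = 9 + 169 = 178 — OK.
[5] f = 3 is outside [5, 8] — violated.
[6] f + a = 3 + 8 = 11; 11 ≤ 13, bound 13 not met — violated.
[7] g − e = 15 − 13 = 2, not 5 — violated.
[8] 3a − 5b = 3(8) − 5(7) = -11 — OK.

Constraints 2, 5, 6, and 7 are violated.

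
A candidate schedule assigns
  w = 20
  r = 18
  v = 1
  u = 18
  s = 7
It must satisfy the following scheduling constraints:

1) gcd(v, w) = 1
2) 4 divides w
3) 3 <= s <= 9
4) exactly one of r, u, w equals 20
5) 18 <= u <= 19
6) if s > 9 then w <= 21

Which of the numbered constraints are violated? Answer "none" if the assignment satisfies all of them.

No violations.

1) gcd(1, 20) = 1  holds
2) 20 / 4 = 5, so 4 divides 20  holds
3) s = 7 lies in [3, 9]  holds
4) r=18, u=18, w=20; 1 of them equals 20  holds
5) u = 18 lies in [18, 19]  holds
6) s = 7, not > 9; antecedent false, conditional vacuously true  holds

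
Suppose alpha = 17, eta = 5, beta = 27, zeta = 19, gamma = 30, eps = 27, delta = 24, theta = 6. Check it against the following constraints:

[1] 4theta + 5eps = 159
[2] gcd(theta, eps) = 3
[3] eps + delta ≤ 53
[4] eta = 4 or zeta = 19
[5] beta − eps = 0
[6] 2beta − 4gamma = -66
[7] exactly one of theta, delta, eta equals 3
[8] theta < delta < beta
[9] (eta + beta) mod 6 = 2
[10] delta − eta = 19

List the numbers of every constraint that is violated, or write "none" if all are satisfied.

[1] 4theta + 5eps = 4(6) + 5(27) = 159  OK
[2] gcd(6, 27) = 3  OK
[3] eps + delta = 27 + 24 = 51; 51 ≤ 53  OK
[4] eta = 5 ≠ 4, but zeta = 19 = 19 (second disjunct)  OK
[5] beta − eps = 27 − 27 = 0  OK
[6] 2beta − 4gamma = 2(27) − 4(30) = -66  OK
[7] theta=6, delta=24, eta=5; 0 of them equal 3, not exactly one  FAIL
[8] values 6 < 24 < 27  OK
[9] eta + beta = 32; 32 mod 6 = 2  OK
[10] delta − eta = 24 − 5 = 19  OK

Violated: 7.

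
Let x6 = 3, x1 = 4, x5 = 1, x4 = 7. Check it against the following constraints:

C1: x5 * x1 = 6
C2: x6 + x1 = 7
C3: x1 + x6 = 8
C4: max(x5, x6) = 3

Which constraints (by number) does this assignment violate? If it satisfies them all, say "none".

No — constraints 1 and 3 are not satisfied.

C1: x5 * x1 = 1 * 4 = 4, not 6  ✘
C2: x6 + x1 = 3 + 4 = 7  ✔
C3: x1 + x6 = 4 + 3 = 7, not 8  ✘
C4: max(1, 3) = 3  ✔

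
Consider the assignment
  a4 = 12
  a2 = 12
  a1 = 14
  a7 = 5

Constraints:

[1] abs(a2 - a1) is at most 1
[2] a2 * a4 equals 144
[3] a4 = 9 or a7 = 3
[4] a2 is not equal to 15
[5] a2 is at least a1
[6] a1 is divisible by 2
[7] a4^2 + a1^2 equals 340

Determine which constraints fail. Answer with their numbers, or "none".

[1] abs(12 - 14) = 2; 2 > 1, exceeds bound 1 — fails.
[2] a2 * a4 = 12 * 12 = 144 — holds.
[3] a4 = 12 ≠ 9 and a7 = 5 ≠ 3; both disjuncts false — fails.
[4] a2 = 12, and 12 ≠ 15 — holds.
[5] a2 = 12, a1 = 14; 12 < 14 (want ≥) — fails.
[6] 14 / 2 = 7, so 2 divides 14 — holds.
[7] a4^2 + a1^2 = 12^2 + 14^2 = 144 + 196 = 340 — holds.

Constraints 1, 3, 5 do not hold.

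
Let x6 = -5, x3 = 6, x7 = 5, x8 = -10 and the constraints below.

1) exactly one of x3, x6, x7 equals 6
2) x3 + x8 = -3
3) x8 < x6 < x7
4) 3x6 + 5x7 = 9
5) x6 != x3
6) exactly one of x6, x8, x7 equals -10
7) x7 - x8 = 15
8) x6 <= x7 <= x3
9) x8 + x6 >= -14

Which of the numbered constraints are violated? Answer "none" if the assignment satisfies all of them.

The assignment fails constraints 2, 4, and 9.

1) x3=6, x6=-5, x7=5; 1 of them equals 6  ✓
2) x3 + x8 = 6 + (-10) = -4, not -3  ✗
3) values -10 < -5 < 5  ✓
4) 3x6 + 5x7 = 3(-5) + 5(5) = 10, not 9  ✗
5) x6 = -5, x3 = 6; distinct  ✓
6) x6=-5, x8=-10, x7=5; 1 of them equals -10  ✓
7) x7 - x8 = 5 - (-10) = 15  ✓
8) values -5 <= 5 <= 6  ✓
9) x8 + x6 = -10 + (-5) = -15; -15 < -14, bound -14 not met  ✗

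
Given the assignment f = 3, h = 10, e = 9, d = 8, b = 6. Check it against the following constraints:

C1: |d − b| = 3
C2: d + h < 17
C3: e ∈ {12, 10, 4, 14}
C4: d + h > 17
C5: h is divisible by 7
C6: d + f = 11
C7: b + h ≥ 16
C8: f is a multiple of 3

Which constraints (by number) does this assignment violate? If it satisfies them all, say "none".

Violated: 1, 2, 3, and 5.

C1: |8 − 6| = 2, not 3 — violated.
C2: d + h = 8 + 10 = 18; 18 ≥ 17, bound 17 not met — violated.
C3: e = 9 is not in {12, 10, 4, 14} — violated.
C4: d + h = 8 + 10 = 18; 18 > 17 — satisfied.
C5: 10 = 7×1 + 3, so 7 does not divide 10 — violated.
C6: d + f = 8 + 3 = 11 — satisfied.
C7: b + h = 6 + 10 = 16; 16 ≥ 16 — satisfied.
C8: 3 / 3 = 1, so 3 divides 3 — satisfied.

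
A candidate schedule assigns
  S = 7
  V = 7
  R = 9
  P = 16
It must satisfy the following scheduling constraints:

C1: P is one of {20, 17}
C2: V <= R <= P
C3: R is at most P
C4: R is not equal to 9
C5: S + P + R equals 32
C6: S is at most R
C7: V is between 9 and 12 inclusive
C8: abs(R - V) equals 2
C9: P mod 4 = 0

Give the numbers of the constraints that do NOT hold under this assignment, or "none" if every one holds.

No — constraints 1, 4, and 7 are not satisfied.

C1: P = 16 is not in {20, 17}  ✗
C2: values 7 <= 9 <= 16  ✓
C3: R = 9, P = 16; 9 ≤ 16  ✓
C4: R = 9, but 9 is required to differ  ✗
C5: S + P + R = 7 + 16 + 9 = 32  ✓
C6: S = 7, R = 9; 7 ≤ 9  ✓
C7: V = 7 is outside [9, 12]  ✗
C8: abs(9 - 7) = 2  ✓
C9: 16 mod 4 = 0  ✓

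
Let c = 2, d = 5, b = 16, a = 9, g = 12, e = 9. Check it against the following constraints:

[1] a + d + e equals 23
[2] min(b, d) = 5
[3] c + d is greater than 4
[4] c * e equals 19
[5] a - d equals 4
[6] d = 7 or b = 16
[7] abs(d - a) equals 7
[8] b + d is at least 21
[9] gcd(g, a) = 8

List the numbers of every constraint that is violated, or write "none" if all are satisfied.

[1] a + d + e = 9 + 5 + 9 = 23  ✓
[2] min(16, 5) = 5  ✓
[3] c + d = 2 + 5 = 7; 7 > 4  ✓
[4] c * e = 2 * 9 = 18, not 19  ✗
[5] a - d = 9 - 5 = 4  ✓
[6] d = 5 ≠ 7, but b = 16 = 16 (second disjunct)  ✓
[7] abs(5 - 9) = 4, not 7  ✗
[8] b + d = 16 + 5 = 21; 21 ≥ 21  ✓
[9] gcd(12, 9) = 3, not 8  ✗

Constraints 4, 7, and 9 are violated.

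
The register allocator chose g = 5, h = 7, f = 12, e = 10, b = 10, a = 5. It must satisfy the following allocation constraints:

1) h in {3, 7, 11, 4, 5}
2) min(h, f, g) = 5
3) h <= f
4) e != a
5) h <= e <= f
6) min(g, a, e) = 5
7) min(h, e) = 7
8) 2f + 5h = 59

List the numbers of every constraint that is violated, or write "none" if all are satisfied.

1) h = 7 is in {3, 7, 11, 4, 5}  yes
2) min(7, 12, 5) = 5  yes
3) h = 7, f = 12; 7 ≤ 12  yes
4) e = 10, a = 5; distinct  yes
5) values 7 <= 10 <= 12  yes
6) min(5, 5, 10) = 5  yes
7) min(7, 10) = 7  yes
8) 2f + 5h = 2(12) + 5(7) = 59  yes

None — every constraint holds.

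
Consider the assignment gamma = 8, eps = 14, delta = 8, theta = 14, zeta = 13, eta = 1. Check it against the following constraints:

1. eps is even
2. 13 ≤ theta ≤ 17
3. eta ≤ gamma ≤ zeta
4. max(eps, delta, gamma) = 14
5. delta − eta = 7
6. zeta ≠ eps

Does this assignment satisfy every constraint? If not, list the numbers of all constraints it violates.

1. eps = 14 is even — holds.
2. theta = 14 lies in [13, 17] — holds.
3. values 1 ≤ 8 ≤ 13 — holds.
4. max(14, 8, 8) = 14 — holds.
5. delta − eta = 8 − 1 = 7 — holds.
6. zeta = 13, eps = 14; distinct — holds.

Yes — all constraints hold.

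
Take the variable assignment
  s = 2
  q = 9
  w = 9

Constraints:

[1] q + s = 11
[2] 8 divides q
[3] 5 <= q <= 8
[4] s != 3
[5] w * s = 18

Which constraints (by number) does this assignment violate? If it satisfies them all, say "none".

[1] q + s = 9 + 2 = 11 — OK.
[2] 9 = 8*1 + 1, so 8 does not divide 9 — violated.
[3] q = 9 is outside [5, 8] — violated.
[4] s = 2, and 2 ≠ 3 — OK.
[5] w * s = 9 * 2 = 18 — OK.

Constraints 2 and 3 are violated.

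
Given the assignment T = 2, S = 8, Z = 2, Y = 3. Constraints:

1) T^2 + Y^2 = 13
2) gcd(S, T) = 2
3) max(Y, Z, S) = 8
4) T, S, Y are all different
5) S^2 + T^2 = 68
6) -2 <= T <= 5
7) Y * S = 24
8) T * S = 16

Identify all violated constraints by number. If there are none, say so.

1) T^2 + Y^2 = 2^2 + 3^2 = 4 + 9 = 13  true
2) gcd(8, 2) = 2  true
3) max(3, 2, 8) = 8  true
4) values 2, 8, 3 are pairwise distinct  true
5) S^2 + T^2 = 8^2 + 2^2 = 64 + 4 = 68  true
6) T = 2 lies in [-2, 5]  true
7) Y * S = 3 * 8 = 24  true
8) T * S = 2 * 8 = 16  true

Yes — all constraints hold.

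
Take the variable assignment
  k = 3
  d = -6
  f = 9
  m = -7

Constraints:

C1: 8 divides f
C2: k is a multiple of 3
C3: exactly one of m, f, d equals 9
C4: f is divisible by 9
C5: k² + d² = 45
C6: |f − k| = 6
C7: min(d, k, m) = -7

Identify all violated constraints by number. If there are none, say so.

Violated: 1.

C1: 9 = 8×1 + 1, so 8 does not divide 9 — does not hold.
C2: 3 / 3 = 1, so 3 divides 3 — holds.
C3: m=-7, f=9, d=-6; 1 of them equals 9 — holds.
C4: 9 / 9 = 1, so 9 divides 9 — holds.
C5: k² + d² = 3² + (-6)² = 9 + 36 = 45 — holds.
C6: |9 − 3| = 6 — holds.
C7: min(-6, 3, -7) = -7 — holds.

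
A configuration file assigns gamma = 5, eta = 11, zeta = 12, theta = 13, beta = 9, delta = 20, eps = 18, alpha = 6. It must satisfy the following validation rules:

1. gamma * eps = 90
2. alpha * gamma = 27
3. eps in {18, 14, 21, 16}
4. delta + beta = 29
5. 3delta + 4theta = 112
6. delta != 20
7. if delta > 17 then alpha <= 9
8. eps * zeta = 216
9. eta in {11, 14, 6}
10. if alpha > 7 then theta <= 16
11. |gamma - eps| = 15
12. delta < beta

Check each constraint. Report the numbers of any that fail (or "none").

Constraints 2, 6, 11, 12 are violated.

1. gamma * eps = 5 * 18 = 90  yes
2. alpha * gamma = 6 * 5 = 30, not 27  no
3. eps = 18 is in {18, 14, 21, 16}  yes
4. delta + beta = 20 + 9 = 29  yes
5. 3delta + 4theta = 3(20) + 4(13) = 112  yes
6. delta = 20, but 20 is required to differ  no
7. delta = 20 > 17, so we need alpha ≤ 9; alpha = 6 ≤ 9  yes
8. eps * zeta = 18 * 12 = 216  yes
9. eta = 11 is in {11, 14, 6}  yes
10. alpha = 6, not > 7; antecedent false, conditional vacuously true  yes
11. |5 - 18| = 13, not 15  no
12. delta = 20, beta = 9; 20 ≥ 9 (want <)  no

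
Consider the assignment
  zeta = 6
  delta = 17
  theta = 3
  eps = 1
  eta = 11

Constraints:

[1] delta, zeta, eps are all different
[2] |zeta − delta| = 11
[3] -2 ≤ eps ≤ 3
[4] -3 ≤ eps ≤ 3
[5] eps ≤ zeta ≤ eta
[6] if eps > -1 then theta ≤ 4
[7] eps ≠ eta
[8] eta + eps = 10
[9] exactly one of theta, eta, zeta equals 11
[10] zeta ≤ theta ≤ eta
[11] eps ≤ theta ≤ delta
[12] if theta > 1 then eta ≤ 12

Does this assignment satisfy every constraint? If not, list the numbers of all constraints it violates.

The assignment fails constraints 8 and 10.

[1] values 17, 6, 1 are pairwise distinct  ✔
[2] |6 − 17| = 11  ✔
[3] eps = 1 lies in [-2, 3]  ✔
[4] eps = 1 lies in [-3, 3]  ✔
[5] values 1 ≤ 6 ≤ 11  ✔
[6] eps = 1 > -1, so we need theta ≤ 4; theta = 3 ≤ 4  ✔
[7] eps = 1, eta = 11; distinct  ✔
[8] eta + eps = 11 + 1 = 12, not 10  ✘
[9] theta=3, eta=11, zeta=6; 1 of them equals 11  ✔
[10] values 6, 3, 11; zeta = 6 is not ≤ theta = 3  ✘
[11] values 1 ≤ 3 ≤ 17  ✔
[12] theta = 3 > 1, so we need eta ≤ 12; eta = 11 ≤ 12  ✔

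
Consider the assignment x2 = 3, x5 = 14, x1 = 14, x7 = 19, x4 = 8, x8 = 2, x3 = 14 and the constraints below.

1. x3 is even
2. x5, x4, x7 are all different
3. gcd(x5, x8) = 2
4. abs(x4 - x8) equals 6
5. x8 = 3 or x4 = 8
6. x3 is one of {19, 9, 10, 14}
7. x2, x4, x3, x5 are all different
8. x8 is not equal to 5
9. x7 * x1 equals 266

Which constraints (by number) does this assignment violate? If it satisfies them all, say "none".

1. x3 = 14 is even  yes
2. values 14, 8, 19 are pairwise distinct  yes
3. gcd(14, 2) = 2  yes
4. abs(8 - 2) = 6  yes
5. x8 = 2 ≠ 3, but x4 = 8 = 8 (second disjunct)  yes
6. x3 = 14 is in {19, 9, 10, 14}  yes
7. x3 = x5 = 14, not all different  no
8. x8 = 2, and 2 ≠ 5  yes
9. x7 * x1 = 19 * 14 = 266  yes

Violated: 7.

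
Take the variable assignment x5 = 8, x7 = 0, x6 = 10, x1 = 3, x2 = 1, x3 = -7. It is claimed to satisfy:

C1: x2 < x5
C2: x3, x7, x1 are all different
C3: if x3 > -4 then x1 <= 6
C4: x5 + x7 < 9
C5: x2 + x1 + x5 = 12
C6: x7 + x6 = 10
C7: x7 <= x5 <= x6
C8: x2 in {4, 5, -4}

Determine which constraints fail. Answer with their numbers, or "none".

C1: x2 = 1, x5 = 8; 1 < 8  true
C2: values -7, 0, 3 are pairwise distinct  true
C3: x3 = -7, not > -4; antecedent false, conditional vacuously true  true
C4: x5 + x7 = 8 + 0 = 8; 8 < 9  true
C5: x2 + x1 + x5 = 1 + 3 + 8 = 12  true
C6: x7 + x6 = 0 + 10 = 10  true
C7: values 0 <= 8 <= 10  true
C8: x2 = 1 is not in {4, 5, -4}  false

Constraint 8 does not hold.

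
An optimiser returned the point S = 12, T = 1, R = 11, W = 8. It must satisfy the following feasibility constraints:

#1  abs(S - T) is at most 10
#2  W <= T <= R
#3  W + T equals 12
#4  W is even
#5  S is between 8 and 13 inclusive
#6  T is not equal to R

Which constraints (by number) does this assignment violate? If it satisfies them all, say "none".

#1 abs(12 - 1) = 11; 11 > 10, exceeds bound 10  ✘
#2 values 8, 1, 11; W = 8 is not <= T = 1  ✘
#3 W + T = 8 + 1 = 9, not 12  ✘
#4 W = 8 is even  ✔
#5 S = 12 lies in [8, 13]  ✔
#6 T = 1, R = 11; distinct  ✔

The assignment fails constraints 1, 2, 3.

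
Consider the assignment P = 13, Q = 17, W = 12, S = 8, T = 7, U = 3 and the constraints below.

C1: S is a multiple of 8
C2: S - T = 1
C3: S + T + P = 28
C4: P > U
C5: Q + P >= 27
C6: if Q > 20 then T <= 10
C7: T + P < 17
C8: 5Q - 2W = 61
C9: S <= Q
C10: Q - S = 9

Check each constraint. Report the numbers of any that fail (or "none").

C1: 8 / 8 = 1, so 8 divides 8  ✓
C2: S - T = 8 - 7 = 1  ✓
C3: S + T + P = 8 + 7 + 13 = 28  ✓
C4: P = 13, U = 3; 13 > 3  ✓
C5: Q + P = 17 + 13 = 30; 30 ≥ 27  ✓
C6: Q = 17, not > 20; antecedent false, conditional vacuously true  ✓
C7: T + P = 7 + 13 = 20; 20 ≥ 17, bound 17 not met  ✗
C8: 5Q - 2W = 5(17) - 2(12) = 61  ✓
C9: S = 8, Q = 17; 8 ≤ 17  ✓
C10: Q - S = 17 - 8 = 9  ✓

Constraint 7 does not hold.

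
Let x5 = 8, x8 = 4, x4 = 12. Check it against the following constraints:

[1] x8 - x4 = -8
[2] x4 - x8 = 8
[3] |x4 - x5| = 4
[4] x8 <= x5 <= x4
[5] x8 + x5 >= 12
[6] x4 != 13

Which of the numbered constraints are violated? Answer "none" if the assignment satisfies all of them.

[1] x8 - x4 = 4 - 12 = -8 — satisfied.
[2] x4 - x8 = 12 - 4 = 8 — satisfied.
[3] |12 - 8| = 4 — satisfied.
[4] values 4 <= 8 <= 12 — satisfied.
[5] x8 + x5 = 4 + 8 = 12; 12 ≥ 12 — satisfied.
[6] x4 = 12, and 12 ≠ 13 — satisfied.

None — every constraint holds.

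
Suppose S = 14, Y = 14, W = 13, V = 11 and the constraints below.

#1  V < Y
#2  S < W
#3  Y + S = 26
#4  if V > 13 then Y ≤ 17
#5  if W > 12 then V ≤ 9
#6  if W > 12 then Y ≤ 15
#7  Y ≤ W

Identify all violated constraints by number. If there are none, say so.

Constraints 2, 3, 5, and 7 do not hold.

#1 V = 11, Y = 14; 11 < 14  yes
#2 S = 14, W = 13; 14 ≥ 13 (want <)  no
#3 Y + S = 14 + 14 = 28, not 26  no
#4 V = 11, not > 13; antecedent false, conditional vacuously true  yes
#5 W = 13 > 12, so we need V ≤ 9; but V = 11 > 9  no
#6 W = 13 > 12, so we need Y ≤ 15; Y = 14 ≤ 15  yes
#7 Y = 14, W = 13; 14 > 13 (want ≤)  no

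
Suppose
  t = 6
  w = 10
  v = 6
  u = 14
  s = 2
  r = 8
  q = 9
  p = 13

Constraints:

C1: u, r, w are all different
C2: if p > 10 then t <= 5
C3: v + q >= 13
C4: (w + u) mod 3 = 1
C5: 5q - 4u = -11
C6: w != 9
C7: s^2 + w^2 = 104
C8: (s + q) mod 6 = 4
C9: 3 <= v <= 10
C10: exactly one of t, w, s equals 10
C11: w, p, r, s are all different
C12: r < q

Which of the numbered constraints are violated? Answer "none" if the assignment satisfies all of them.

C1: values 14, 8, 10 are pairwise distinct — holds.
C2: p = 13 > 10, so we need t ≤ 5; but t = 6 > 5 — fails.
C3: v + q = 6 + 9 = 15; 15 ≥ 13 — holds.
C4: w + u = 24; 24 mod 3 = 0, not 1 — fails.
C5: 5q - 4u = 5(9) - 4(14) = -11 — holds.
C6: w = 10, and 10 ≠ 9 — holds.
C7: s^2 + w^2 = 2^2 + 10^2 = 4 + 100 = 104 — holds.
C8: s + q = 11; 11 mod 6 = 5, not 4 — fails.
C9: v = 6 lies in [3, 10] — holds.
C10: t=6, w=10, s=2; 1 of them equals 10 — holds.
C11: values 10, 13, 8, 2 are pairwise distinct — holds.
C12: r = 8, q = 9; 8 < 9 — holds.

Violated: 2, 4, and 8.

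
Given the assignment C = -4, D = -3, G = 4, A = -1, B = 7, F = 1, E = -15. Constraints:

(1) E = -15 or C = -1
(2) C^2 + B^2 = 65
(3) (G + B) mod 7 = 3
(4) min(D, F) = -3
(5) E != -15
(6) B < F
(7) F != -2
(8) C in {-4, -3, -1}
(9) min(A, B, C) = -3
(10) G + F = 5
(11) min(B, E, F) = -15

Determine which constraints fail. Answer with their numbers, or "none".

(1) E = -15 = -15 (first disjunct) — OK.
(2) C^2 + B^2 = (-4)^2 + 7^2 = 16 + 49 = 65 — OK.
(3) G + B = 11; 11 mod 7 = 4, not 3 — violated.
(4) min(-3, 1) = -3 — OK.
(5) E = -15, but -15 is required to differ — violated.
(6) B = 7, F = 1; 7 ≥ 1 (want <) — violated.
(7) F = 1, and 1 ≠ -2 — OK.
(8) C = -4 is in {-4, -3, -1} — OK.
(9) min(-1, 7, -4) = -4, not -3 — violated.
(10) G + F = 4 + 1 = 5 — OK.
(11) min(7, -15, 1) = -15 — OK.

Violated: 3, 5, 6, and 9.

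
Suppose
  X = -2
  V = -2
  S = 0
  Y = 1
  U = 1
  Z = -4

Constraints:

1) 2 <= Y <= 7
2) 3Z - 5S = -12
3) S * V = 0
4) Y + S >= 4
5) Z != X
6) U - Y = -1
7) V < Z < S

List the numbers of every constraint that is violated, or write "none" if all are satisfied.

1) Y = 1 is outside [2, 7] — does not hold.
2) 3Z - 5S = 3(-4) - 5(0) = -12 — holds.
3) S * V = 0 * (-2) = 0 — holds.
4) Y + S = 1 + 0 = 1; 1 < 4, bound 4 not met — does not hold.
5) Z = -4, X = -2; distinct — holds.
6) U - Y = 1 - 1 = 0, not -1 — does not hold.
7) values -2, -4, 0; V = -2 is not < Z = -4 — does not hold.

No — constraints 1, 4, 6, 7 are not satisfied.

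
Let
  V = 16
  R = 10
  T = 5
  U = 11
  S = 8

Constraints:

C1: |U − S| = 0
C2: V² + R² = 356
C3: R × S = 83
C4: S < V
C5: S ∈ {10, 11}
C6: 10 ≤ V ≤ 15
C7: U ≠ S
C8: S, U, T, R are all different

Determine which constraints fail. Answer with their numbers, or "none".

C1: |11 − 8| = 3, not 0  FAIL
C2: V² + R² = 16² + 10² = 256 + 100 = 356  OK
C3: R × S = 10 × 8 = 80, not 83  FAIL
C4: S = 8, V = 16; 8 < 16  OK
C5: S = 8 is not in {10, 11}  FAIL
C6: V = 16 is outside [10, 15]  FAIL
C7: U = 11, S = 8; distinct  OK
C8: values 8, 11, 5, 10 are pairwise distinct  OK

Violated: 1, 3, 5, and 6.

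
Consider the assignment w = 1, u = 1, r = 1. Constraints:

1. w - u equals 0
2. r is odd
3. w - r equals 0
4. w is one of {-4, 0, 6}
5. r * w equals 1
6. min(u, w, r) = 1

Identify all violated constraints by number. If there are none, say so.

1. w - u = 1 - 1 = 0 — OK.
2. r = 1 is odd — OK.
3. w - r = 1 - 1 = 0 — OK.
4. w = 1 is not in {-4, 0, 6} — violated.
5. r * w = 1 * 1 = 1 — OK.
6. min(1, 1, 1) = 1 — OK.

The assignment fails constraint 4.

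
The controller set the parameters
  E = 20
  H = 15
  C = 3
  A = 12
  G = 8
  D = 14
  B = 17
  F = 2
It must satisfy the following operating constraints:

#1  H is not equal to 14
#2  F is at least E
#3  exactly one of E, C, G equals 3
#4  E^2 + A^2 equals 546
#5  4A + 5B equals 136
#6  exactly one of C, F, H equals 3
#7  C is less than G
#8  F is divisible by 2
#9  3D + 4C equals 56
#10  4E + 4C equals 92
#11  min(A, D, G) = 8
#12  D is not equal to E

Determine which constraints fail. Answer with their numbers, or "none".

#1 H = 15, and 15 ≠ 14 — holds.
#2 F = 2, E = 20; 2 < 20 (want ≥) — fails.
#3 E=20, C=3, G=8; 1 of them equals 3 — holds.
#4 E^2 + A^2 = 20^2 + 12^2 = 400 + 144 = 544, not 546 — fails.
#5 4A + 5B = 4(12) + 5(17) = 133, not 136 — fails.
#6 C=3, F=2, H=15; 1 of them equals 3 — holds.
#7 C = 3, G = 8; 3 < 8 — holds.
#8 2 / 2 = 1, so 2 divides 2 — holds.
#9 3D + 4C = 3(14) + 4(3) = 54, not 56 — fails.
#10 4E + 4C = 4(20) + 4(3) = 92 — holds.
#11 min(12, 14, 8) = 8 — holds.
#12 D = 14, E = 20; distinct — holds.

The assignment fails constraints 2, 4, 5, and 9.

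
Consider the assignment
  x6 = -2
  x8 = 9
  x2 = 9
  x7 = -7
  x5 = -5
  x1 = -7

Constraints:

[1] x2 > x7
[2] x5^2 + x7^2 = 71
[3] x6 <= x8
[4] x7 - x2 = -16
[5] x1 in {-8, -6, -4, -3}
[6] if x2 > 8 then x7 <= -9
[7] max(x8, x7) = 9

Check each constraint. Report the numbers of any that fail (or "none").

No — constraints 2, 5, 6 are not satisfied.

[1] x2 = 9, x7 = -7; 9 > -7 — OK.
[2] x5^2 + x7^2 = (-5)^2 + (-7)^2 = 25 + 49 = 74, not 71 — violated.
[3] x6 = -2, x8 = 9; -2 ≤ 9 — OK.
[4] x7 - x2 = -7 - 9 = -16 — OK.
[5] x1 = -7 is not in {-8, -6, -4, -3} — violated.
[6] x2 = 9 > 8, so we need x7 ≤ -9; but x7 = -7 > -9 — violated.
[7] max(9, -7) = 9 — OK.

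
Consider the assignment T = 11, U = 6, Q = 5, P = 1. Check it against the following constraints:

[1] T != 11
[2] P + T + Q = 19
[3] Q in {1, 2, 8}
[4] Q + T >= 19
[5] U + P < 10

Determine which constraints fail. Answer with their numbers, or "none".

The assignment fails constraints 1, 2, 3, 4.

[1] T = 11, but 11 is required to differ — violated.
[2] P + T + Q = 1 + 11 + 5 = 17, not 19 — violated.
[3] Q = 5 is not in {1, 2, 8} — violated.
[4] Q + T = 5 + 11 = 16; 16 < 19, bound 19 not met — violated.
[5] U + P = 6 + 1 = 7; 7 < 10 — satisfied.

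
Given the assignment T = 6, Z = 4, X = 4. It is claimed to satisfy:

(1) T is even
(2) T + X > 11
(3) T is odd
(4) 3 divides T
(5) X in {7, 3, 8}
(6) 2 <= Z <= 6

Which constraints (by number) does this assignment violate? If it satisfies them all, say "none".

Constraints 2, 3, and 5 do not hold.

(1) T = 6 is even — satisfied.
(2) T + X = 6 + 4 = 10; 10 ≤ 11, bound 11 not met — violated.
(3) T = 6 is even — violated.
(4) 6 / 3 = 2, so 3 divides 6 — satisfied.
(5) X = 4 is not in {7, 3, 8} — violated.
(6) Z = 4 lies in [2, 6] — satisfied.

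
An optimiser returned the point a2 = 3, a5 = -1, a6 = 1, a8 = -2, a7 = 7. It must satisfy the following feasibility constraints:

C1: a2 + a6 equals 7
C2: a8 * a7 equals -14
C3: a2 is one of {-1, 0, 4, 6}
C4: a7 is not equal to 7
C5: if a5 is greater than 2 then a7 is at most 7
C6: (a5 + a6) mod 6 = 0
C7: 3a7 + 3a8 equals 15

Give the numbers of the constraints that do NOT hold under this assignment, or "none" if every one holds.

C1: a2 + a6 = 3 + 1 = 4, not 7  false
C2: a8 * a7 = -2 * 7 = -14  true
C3: a2 = 3 is not in {-1, 0, 4, 6}  false
C4: a7 = 7, but 7 is required to differ  false
C5: a5 = -1, not > 2; antecedent false, conditional vacuously true  true
C6: a5 + a6 = 0; 0 mod 6 = 0  true
C7: 3a7 + 3a8 = 3(7) + 3(-2) = 15  true

No — constraints 1, 3, 4 are not satisfied.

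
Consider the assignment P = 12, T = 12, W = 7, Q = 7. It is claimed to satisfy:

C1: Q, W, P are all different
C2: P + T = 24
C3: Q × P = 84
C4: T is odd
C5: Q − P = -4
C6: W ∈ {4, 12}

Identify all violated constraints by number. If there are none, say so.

C1: Q = W = 7, not all different  FAIL
C2: P + T = 12 + 12 = 24  OK
C3: Q × P = 7 × 12 = 84  OK
C4: T = 12 is even  FAIL
C5: Q − P = 7 − 12 = -5, not -4  FAIL
C6: W = 7 is not in {4, 12}  FAIL

No — constraints 1, 4, 5, 6 are not satisfied.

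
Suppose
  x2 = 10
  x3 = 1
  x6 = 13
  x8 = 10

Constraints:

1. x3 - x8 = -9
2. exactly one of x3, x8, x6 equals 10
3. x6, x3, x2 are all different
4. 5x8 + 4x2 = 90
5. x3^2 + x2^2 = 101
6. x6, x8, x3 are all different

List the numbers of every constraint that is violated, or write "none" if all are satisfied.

1. x3 - x8 = 1 - 10 = -9  yes
2. x3=1, x8=10, x6=13; 1 of them equals 10  yes
3. values 13, 1, 10 are pairwise distinct  yes
4. 5x8 + 4x2 = 5(10) + 4(10) = 90  yes
5. x3^2 + x2^2 = 1^2 + 10^2 = 1 + 100 = 101  yes
6. values 13, 10, 1 are pairwise distinct  yes

The assignment satisfies every constraint.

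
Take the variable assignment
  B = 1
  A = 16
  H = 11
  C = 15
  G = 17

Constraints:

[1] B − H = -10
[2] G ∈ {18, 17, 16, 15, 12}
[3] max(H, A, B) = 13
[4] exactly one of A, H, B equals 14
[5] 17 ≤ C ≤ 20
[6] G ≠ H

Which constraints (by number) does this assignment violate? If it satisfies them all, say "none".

[1] B − H = 1 − 11 = -10 — OK.
[2] G = 17 is in {18, 17, 16, 15, 12} — OK.
[3] max(11, 16, 1) = 16, not 13 — violated.
[4] A=16, H=11, B=1; 0 of them equal 14, not exactly one — violated.
[5] C = 15 is outside [17, 20] — violated.
[6] G = 17, H = 11; distinct — OK.

Violated: 3, 4, 5.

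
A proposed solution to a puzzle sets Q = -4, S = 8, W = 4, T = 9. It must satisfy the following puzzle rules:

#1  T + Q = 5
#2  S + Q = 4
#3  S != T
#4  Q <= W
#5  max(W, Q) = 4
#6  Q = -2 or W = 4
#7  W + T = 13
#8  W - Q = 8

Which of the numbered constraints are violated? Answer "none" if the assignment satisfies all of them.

No violations.

#1 T + Q = 9 + (-4) = 5 — OK.
#2 S + Q = 8 + (-4) = 4 — OK.
#3 S = 8, T = 9; distinct — OK.
#4 Q = -4, W = 4; -4 ≤ 4 — OK.
#5 max(4, -4) = 4 — OK.
#6 Q = -4 ≠ -2, but W = 4 = 4 (second disjunct) — OK.
#7 W + T = 4 + 9 = 13 — OK.
#8 W - Q = 4 - (-4) = 8 — OK.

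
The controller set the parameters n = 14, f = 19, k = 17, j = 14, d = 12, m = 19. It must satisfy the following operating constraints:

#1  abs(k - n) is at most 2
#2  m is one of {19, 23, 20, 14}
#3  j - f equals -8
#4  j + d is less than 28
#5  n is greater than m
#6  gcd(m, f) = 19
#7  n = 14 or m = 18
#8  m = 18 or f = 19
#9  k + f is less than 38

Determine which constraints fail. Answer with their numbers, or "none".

Constraints 1, 3, and 5 are violated.

#1 abs(17 - 14) = 3; 3 > 2, exceeds bound 2 — does not hold.
#2 m = 19 is in {19, 23, 20, 14} — holds.
#3 j - f = 14 - 19 = -5, not -8 — does not hold.
#4 j + d = 14 + 12 = 26; 26 < 28 — holds.
#5 n = 14, m = 19; 14 ≤ 19 (want >) — does not hold.
#6 gcd(19, 19) = 19 — holds.
#7 n = 14 = 14 (first disjunct) — holds.
#8 m = 19 ≠ 18, but f = 19 = 19 (second disjunct) — holds.
#9 k + f = 17 + 19 = 36; 36 < 38 — holds.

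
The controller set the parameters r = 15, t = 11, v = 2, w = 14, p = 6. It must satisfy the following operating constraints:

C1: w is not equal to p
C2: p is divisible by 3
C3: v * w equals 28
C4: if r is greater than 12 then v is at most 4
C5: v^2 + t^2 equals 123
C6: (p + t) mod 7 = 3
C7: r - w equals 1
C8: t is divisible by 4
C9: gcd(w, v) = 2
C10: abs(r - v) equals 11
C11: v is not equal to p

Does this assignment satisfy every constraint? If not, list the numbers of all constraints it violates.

No — constraints 5, 8, 10 are not satisfied.

C1: w = 14, p = 6; distinct — holds.
C2: 6 / 3 = 2, so 3 divides 6 — holds.
C3: v * w = 2 * 14 = 28 — holds.
C4: r = 15 > 12, so we need v ≤ 4; v = 2 ≤ 4 — holds.
C5: v^2 + t^2 = 2^2 + 11^2 = 4 + 121 = 125, not 123 — does not hold.
C6: p + t = 17; 17 mod 7 = 3 — holds.
C7: r - w = 15 - 14 = 1 — holds.
C8: 11 = 4*2 + 3, so 4 does not divide 11 — does not hold.
C9: gcd(14, 2) = 2 — holds.
C10: abs(15 - 2) = 13, not 11 — does not hold.
C11: v = 2, p = 6; distinct — holds.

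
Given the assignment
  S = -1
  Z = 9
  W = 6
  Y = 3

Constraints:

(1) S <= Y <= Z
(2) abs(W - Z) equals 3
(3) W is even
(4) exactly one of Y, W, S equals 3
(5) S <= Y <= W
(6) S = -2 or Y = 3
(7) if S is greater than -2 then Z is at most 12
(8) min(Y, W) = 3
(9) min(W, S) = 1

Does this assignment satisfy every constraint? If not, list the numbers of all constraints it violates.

Constraint 9 is violated.

(1) values -1 <= 3 <= 9  holds
(2) abs(6 - 9) = 3  holds
(3) W = 6 is even  holds
(4) Y=3, W=6, S=-1; 1 of them equals 3  holds
(5) values -1 <= 3 <= 6  holds
(6) S = -1 ≠ -2, but Y = 3 = 3 (second disjunct)  holds
(7) S = -1 > -2, so we need Z ≤ 12; Z = 9 ≤ 12  holds
(8) min(3, 6) = 3  holds
(9) min(6, -1) = -1, not 1  fails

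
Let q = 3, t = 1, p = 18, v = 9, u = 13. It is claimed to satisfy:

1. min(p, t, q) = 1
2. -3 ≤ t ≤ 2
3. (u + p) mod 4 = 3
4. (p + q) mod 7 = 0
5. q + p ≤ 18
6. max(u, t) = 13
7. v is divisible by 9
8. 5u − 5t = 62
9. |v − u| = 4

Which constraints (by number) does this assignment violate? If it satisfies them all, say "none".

Constraints 5 and 8 are violated.

1. min(18, 1, 3) = 1  true
2. t = 1 lies in [-3, 2]  true
3. u + p = 31; 31 mod 4 = 3  true
4. p + q = 21; 21 mod 7 = 0  true
5. q + p = 3 + 18 = 21; 21 > 18, bound 18 not met  false
6. max(13, 1) = 13  true
7. 9 / 9 = 1, so 9 divides 9  true
8. 5u − 5t = 5(13) − 5(1) = 60, not 62  false
9. |9 − 13| = 4  true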